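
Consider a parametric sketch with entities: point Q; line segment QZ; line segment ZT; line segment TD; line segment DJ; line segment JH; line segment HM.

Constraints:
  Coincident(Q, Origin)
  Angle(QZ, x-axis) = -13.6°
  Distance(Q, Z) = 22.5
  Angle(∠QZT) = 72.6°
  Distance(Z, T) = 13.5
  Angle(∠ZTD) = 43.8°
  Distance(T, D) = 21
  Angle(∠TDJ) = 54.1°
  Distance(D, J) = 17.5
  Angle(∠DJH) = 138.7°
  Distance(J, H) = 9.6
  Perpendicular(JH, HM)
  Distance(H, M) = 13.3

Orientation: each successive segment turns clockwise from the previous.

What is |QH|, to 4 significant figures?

32.75

∠TDJ = 54.1° gives DJ at -23.10° from the x-axis; with |DJ| = 17.5, J = (26.36, -3.250). ∠DJH = 138.7° gives JH at -64.40° from the x-axis; with |JH| = 9.6, H = (30.51, -11.91). Then |QH| = |H − Q| = 32.75.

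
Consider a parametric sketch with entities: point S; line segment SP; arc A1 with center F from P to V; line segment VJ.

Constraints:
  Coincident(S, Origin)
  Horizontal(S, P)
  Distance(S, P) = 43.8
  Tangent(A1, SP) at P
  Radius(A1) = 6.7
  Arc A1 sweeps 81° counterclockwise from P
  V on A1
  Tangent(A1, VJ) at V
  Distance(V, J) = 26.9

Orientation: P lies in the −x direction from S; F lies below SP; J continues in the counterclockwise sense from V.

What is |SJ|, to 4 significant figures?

63.42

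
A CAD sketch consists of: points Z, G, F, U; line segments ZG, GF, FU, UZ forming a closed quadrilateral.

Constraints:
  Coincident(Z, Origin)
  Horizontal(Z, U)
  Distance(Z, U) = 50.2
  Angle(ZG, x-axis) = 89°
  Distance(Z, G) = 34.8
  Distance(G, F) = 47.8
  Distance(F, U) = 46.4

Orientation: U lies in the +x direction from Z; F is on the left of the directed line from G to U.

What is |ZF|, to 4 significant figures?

65.97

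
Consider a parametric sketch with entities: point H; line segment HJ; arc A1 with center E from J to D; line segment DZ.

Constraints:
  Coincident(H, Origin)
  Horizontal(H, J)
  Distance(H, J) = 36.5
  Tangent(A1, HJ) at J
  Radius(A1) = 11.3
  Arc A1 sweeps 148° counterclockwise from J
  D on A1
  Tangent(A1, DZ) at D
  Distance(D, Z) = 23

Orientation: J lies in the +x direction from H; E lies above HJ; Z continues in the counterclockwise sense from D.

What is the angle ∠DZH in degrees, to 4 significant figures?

92.80°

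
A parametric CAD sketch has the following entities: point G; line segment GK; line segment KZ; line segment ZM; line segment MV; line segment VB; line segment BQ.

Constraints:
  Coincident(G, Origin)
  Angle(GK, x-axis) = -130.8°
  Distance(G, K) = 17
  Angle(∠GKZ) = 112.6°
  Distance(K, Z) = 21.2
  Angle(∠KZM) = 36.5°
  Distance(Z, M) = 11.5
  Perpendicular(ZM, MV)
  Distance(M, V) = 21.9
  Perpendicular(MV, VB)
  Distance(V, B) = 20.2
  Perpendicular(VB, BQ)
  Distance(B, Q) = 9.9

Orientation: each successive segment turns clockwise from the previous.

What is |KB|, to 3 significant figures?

27.4

ZM is perpendicular to MV, so MV runs at -71.7°; with |MV| = 21.9, V = (-13.5, -23.4). MV is perpendicular to VB, so VB runs at -162°; with |VB| = 20.2, B = (-32.6, -29.8). Then |KB| = |B − K| = 27.4.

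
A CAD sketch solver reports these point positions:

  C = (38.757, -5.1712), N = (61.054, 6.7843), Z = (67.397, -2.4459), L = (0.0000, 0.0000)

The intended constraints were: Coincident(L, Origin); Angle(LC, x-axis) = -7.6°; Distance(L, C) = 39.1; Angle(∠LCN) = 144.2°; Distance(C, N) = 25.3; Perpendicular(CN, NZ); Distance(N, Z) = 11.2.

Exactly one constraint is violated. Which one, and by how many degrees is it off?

Perpendicular(CN, NZ) — off by 6.30°.

L = (0.00, 0.00) ✓; LC at -7.600° ✓; |LC| = 39.10 ✓; ∠LCN = 144.2° ✓; |CN| = 25.30 ✓; ∠(CN, NZ) = 83.70° ✗; |NZ| = 11.20 ✓.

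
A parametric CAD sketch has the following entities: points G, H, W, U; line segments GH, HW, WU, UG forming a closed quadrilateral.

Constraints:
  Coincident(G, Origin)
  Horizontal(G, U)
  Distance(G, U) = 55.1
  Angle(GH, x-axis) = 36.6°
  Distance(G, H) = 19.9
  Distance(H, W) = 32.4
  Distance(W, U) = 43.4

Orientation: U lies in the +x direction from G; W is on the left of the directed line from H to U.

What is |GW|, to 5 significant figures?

51.687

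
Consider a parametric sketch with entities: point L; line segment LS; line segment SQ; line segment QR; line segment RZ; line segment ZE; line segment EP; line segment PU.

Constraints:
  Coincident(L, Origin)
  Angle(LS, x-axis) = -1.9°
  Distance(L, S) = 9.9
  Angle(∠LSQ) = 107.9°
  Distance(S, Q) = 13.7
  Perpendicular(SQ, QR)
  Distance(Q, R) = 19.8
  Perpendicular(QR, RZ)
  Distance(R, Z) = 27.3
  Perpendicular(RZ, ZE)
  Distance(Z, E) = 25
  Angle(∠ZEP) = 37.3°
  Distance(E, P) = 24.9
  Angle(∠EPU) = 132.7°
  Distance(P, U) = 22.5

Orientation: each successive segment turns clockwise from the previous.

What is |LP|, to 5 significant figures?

6.8875

L is at the origin; LS runs at -1.9° with length 9.9, so S = (9.8946, -0.32824). ∠LSQ = 107.9° gives SQ at -74.000° from the x-axis; with |SQ| = 13.7, Q = (13.671, -13.498). The perpendicularity gives QR at right angles to SQ, so QR runs at -164.00°; with |QR| = 19.8, R = (-5.3622, -18.955). QR is perpendicular to RZ, so RZ runs at 106.00°; with |RZ| = 27.3, Z = (-12.887, 7.2873). RZ ⟂ ZE, so ZE runs at 16.000°; with |ZE| = 25.0, E = (11.144, 14.178). ∠ZEP = 37.3° gives EP at -126.70° from the x-axis; with |EP| = 24.9, P = (-3.7364, -5.7860). Then |LP| = |P − L| = 6.8875.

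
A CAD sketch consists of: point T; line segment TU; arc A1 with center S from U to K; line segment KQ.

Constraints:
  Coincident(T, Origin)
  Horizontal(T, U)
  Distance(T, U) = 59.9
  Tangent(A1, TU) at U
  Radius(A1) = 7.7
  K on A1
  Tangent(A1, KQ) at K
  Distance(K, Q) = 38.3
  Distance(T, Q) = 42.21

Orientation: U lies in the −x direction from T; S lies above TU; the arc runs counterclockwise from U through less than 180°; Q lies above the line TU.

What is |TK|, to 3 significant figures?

54.2

T is at the origin; T and U share the same y with |TU| = 59.9 and U on the −x side, so U = (-59.9, 0.00). Since A1 is tangent to TU there, SU ⟂ TU, so S = U + (0, 7.7) = (-59.9, 7.70). Since SK ⟂ KQ (tangency), |SQ| = √(7.7² + 38.3²) = 39.1 regardless of where K sits on A1. So Q lies on both circle(T, 42.21) and circle(S, 39.1); the above-TU intersection is Q = (-28.6, 31.1). K is the foot of the tangent from Q: K = (-54.2, 2.56).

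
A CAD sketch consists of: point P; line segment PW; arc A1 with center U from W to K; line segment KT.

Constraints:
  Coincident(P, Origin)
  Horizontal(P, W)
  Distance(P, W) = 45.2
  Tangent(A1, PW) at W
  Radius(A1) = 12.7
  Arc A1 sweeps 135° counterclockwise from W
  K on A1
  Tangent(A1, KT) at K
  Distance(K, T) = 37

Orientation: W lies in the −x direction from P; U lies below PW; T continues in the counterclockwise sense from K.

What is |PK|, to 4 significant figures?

58.36

P is at the origin; PW is horizontal with |PW| = 45.2 and W on the −x side, so W = (-45.20, 0.000). The tangent condition forces UW to be normal to PW, so U = W + (0, -12.7) = (-45.20, -12.70). On A1, W sits at bearing 90° from U; a 135° counterclockwise sweep puts K at bearing 225°, so K = U + 12.7·(cos 225°, sin 225°) = (-54.18, -21.68). Then |PK| = |K − P| = 58.36.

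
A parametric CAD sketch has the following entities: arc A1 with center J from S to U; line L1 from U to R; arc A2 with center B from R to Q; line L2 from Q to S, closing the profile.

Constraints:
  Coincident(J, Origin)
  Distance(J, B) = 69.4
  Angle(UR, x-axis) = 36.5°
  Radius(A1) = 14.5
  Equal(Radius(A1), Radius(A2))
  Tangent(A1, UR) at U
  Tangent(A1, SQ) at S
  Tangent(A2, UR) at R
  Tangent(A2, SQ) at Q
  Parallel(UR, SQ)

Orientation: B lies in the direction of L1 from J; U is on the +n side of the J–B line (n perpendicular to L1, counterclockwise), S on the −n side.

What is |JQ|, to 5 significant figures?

70.899

Tangency of A1 to both parallel lines with radius 14.5 puts U and S at J ± 14.5·n: U = (-8.6249, 11.656), S = (8.6249, -11.656). Equal radii place R and Q the same way about B: R = B + 14.5·n = (47.163, 52.937), Q = B − 14.5·n = (64.413, 29.625). Then |JQ| = |Q − J| = 70.899.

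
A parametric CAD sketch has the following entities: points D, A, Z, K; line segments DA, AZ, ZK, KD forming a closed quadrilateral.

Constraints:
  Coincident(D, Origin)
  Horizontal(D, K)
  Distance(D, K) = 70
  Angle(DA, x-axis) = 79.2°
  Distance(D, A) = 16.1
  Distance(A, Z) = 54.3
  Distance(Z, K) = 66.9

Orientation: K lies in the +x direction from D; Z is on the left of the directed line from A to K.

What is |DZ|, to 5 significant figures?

68.940

Checks: |AZ| = 54.30 ✓; |ZK| = 66.90 ✓.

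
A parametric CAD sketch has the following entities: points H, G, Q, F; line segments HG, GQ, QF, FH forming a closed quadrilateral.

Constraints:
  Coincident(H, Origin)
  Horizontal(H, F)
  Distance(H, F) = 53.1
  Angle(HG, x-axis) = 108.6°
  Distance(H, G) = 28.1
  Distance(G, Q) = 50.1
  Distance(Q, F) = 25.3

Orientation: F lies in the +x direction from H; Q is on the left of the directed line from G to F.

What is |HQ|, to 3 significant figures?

46.6

Checks: |GQ| = 50.10 ✓; |QF| = 25.30 ✓.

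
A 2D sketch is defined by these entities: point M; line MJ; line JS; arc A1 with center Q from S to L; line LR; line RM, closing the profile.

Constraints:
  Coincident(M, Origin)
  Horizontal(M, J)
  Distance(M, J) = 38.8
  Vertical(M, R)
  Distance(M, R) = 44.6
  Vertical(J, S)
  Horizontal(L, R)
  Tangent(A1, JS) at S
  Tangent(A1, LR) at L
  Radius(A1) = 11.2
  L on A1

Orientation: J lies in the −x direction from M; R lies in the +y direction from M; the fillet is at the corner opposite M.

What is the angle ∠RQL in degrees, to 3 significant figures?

67.9°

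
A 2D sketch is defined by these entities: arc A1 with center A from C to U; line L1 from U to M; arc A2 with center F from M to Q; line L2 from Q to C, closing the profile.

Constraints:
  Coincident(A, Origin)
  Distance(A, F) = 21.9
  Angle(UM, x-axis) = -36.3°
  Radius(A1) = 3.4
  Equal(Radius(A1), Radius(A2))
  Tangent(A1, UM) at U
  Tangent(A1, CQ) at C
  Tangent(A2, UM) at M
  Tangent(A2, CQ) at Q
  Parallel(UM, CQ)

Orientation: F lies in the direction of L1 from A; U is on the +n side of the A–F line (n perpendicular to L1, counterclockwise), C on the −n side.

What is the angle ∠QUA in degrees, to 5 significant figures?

72.750°

The slot axis is L1's direction at -36.3°, so u = (cos -36.3°, sin -36.3°) = (0.80593, -0.59201) and n = (−sin -36.3°, cos -36.3°) = (0.59201, 0.80593). A is at the origin and F lies 21.9 along u from A, so F = 21.9·u = (17.650, -12.965). Tangency of A1 to both parallel lines with radius 3.4 puts U and C at A ± 3.4·n: U = (2.0128, 2.7402), C = (-2.0128, -2.7402). Equal radii place M and Q the same way about F: M = F + 3.4·n = (19.663, -10.225), Q = F − 3.4·n = (15.637, -15.705). Then cos ∠QUA = UQ·UA / (|UQ||UA|), giving 72.750°.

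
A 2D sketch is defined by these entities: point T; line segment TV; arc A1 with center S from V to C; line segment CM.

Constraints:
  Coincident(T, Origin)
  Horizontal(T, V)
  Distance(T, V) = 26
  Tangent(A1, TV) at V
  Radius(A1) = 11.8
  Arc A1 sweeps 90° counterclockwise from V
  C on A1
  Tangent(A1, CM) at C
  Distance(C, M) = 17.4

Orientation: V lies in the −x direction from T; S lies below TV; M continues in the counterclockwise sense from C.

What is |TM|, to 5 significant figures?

47.765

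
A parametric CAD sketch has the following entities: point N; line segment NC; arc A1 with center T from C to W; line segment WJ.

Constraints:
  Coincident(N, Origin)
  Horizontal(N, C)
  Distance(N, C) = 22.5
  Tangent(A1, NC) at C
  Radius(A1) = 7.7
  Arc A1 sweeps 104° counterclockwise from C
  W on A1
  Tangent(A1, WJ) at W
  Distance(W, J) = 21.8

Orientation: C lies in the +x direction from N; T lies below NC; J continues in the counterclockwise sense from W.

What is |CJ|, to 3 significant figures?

30.8

N is at the origin; N and C share the same y with |NC| = 22.5 and C on the +x side, so C = (22.5, 0.00). Since A1 is tangent to NC there, TC ⟂ NC, so T = C + (0, -7.7) = (22.5, -7.70). On A1, C sits at bearing 90° from T; a 104° counterclockwise sweep puts W at bearing 194°, so W = T + 7.7·(cos 194°, sin 194°) = (15.0, -9.56). Since A1 is tangent to WJ there, TW ⟂ WJ, so WJ runs along (−sin 194°, cos 194°); with |WJ| = 21.8, J = (20.3, -30.7). Then |CJ| = |J − C| = 30.8.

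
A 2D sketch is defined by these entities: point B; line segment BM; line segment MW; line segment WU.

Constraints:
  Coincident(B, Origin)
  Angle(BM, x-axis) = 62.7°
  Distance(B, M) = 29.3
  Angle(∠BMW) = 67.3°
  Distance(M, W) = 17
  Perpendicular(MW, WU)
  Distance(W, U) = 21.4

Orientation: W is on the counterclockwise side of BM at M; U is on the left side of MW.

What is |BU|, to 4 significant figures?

8.007

B is at the origin; BM runs at 62.7° with length 29.3, so M = 29.3·(cos 62.7°, sin 62.7°) = (13.44, 26.04). ∠BMW = 67.3°, so MW runs at 62.7° + (180° − 67.3°) = 175.4° from the x-axis; with |MW| = 17.0, W = M + 17.0·(cos 175.4°, sin 175.4°) = (-3.507, 27.40). MW is perpendicular to WU; with |WU| = 21.4 on the left of MW, U = W + 21.4·(-0.08020, -0.9968) = (-5.223, 6.069). Then |BU| = |U − B| = 8.007.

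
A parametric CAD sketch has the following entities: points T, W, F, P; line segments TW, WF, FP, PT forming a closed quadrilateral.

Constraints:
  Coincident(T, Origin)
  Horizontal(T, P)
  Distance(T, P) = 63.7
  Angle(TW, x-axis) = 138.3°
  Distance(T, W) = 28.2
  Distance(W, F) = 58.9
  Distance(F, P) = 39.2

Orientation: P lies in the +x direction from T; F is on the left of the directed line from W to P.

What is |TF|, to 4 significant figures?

46.83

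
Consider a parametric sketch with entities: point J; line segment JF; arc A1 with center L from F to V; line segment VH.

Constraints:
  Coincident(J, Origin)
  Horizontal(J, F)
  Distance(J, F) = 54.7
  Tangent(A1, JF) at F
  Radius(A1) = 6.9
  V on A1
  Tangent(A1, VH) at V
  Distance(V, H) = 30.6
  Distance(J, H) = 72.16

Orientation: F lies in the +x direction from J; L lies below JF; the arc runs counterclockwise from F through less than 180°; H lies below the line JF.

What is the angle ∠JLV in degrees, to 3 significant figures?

32.7°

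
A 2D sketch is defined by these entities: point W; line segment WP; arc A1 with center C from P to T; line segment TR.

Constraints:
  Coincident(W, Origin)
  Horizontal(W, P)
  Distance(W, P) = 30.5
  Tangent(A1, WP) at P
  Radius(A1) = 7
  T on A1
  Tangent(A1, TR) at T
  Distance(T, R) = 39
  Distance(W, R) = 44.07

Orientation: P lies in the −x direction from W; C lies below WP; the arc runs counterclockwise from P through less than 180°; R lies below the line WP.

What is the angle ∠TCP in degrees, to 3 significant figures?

127°

W is at the origin; WP is horizontal with |WP| = 30.5 and P on the −x side, so P = (-30.5, 0.00). The tangent condition forces CP to be normal to WP, so C = P + (0, -7) = (-30.5, -7.00). Since CT ⟂ TR (tangency), |CR| = √(7.0² + 39.0²) = 39.6 regardless of where T sits on A1. So R lies on both circle(W, 44.07) and circle(C, 39.6); the below-WP intersection is R = (-12.5, -42.3). T is the foot of the tangent from R: T = (-36.1, -11.2).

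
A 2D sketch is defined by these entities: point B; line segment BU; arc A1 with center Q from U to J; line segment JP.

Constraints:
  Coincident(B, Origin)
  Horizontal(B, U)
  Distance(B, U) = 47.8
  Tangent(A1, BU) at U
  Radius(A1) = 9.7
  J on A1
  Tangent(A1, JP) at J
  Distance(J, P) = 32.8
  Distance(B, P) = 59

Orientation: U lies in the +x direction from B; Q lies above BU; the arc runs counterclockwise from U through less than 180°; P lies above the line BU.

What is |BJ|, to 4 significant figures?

58.09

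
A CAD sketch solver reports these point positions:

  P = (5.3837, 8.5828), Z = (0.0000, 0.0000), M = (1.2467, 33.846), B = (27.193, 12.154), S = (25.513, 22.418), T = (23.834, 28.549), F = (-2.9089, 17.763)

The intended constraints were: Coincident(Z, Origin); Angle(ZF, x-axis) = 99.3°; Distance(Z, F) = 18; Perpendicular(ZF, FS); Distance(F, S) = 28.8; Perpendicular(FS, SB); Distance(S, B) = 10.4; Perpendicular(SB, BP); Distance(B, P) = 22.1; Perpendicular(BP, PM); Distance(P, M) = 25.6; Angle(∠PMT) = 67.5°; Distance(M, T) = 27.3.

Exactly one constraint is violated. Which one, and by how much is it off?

Distance(M, T) = 27.3 — off by 4.10.

Z = (0.00, 0.00) ✓; ZF at 99.30° ✓; |ZF| = 18.00 ✓; ∠(ZF, FS) = 90.00° ✓; |FS| = 28.80 ✓; ∠(FS, SB) = 90.01° ✓; |SB| = 10.40 ✓; ∠(SB, BP) = 90.00° ✓; |BP| = 22.10 ✓; ∠(BP, PM) = 90.00° ✓; |PM| = 25.60 ✓; ∠PMT = 67.50° ✓; |MT| = 23.20 ✗.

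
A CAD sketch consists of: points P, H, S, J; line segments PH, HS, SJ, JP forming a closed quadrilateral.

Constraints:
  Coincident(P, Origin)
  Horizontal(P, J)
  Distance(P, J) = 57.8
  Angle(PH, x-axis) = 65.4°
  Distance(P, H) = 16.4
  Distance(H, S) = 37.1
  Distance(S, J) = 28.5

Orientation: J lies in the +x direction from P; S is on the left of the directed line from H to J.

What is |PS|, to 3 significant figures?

49.1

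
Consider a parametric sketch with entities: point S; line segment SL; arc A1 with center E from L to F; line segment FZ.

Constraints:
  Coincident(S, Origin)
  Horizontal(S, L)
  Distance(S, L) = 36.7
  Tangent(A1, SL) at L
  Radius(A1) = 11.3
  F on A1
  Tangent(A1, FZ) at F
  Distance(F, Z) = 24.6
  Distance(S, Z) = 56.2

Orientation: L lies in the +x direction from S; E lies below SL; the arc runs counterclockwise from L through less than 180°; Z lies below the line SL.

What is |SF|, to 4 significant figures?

32.66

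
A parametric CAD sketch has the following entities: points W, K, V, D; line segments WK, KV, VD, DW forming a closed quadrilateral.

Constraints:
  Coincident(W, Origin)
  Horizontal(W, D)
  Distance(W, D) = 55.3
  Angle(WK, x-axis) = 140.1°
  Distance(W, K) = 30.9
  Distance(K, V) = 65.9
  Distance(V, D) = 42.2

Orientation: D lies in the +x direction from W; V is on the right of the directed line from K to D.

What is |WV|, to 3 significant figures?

35.2

Checks: |KV| = 65.90 ✓; |VD| = 42.20 ✓.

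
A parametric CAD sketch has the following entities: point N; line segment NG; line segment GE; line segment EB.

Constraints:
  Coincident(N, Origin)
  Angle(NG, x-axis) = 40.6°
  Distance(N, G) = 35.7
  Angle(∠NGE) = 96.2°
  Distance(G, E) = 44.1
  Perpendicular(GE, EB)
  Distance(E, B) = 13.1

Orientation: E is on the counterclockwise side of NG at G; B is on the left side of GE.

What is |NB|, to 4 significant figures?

52.93

N is at the origin; NG runs at 40.6° with length 35.7, so G = 35.7·(cos 40.6°, sin 40.6°) = (27.11, 23.23). ∠NGE = 96.2°, so GE runs at 40.6° + (180° − 96.2°) = 124.4° from the x-axis; with |GE| = 44.1, E = G + 44.1·(cos 124.4°, sin 124.4°) = (2.191, 59.62). GE ⟂ EB; with |EB| = 13.1 on the left of GE, B = E + 13.1·(-0.8251, -0.5650) = (-8.618, 52.22). Then |NB| = |B − N| = 52.93.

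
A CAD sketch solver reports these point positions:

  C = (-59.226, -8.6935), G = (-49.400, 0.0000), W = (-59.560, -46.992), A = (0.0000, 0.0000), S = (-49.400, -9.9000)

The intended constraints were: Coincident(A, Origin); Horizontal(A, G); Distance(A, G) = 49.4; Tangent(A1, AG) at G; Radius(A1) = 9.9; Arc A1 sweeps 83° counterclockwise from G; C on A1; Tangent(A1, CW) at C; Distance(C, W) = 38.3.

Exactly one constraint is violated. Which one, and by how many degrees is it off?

Tangent(A1, CW) at C — off by 6.50°.

A = (0.00, 0.00) ✓; A.y = 0.00, G.y = 0.00 ✓; |AG| = 49.40 ✓; ∠(SG, GA) = 90.00° ✓; |SG| = 9.900 ✓; bearing(S→C) − bearing(S→G) = 83.00° ✓; |SC| = 9.900 ✓; ∠(SC, CW) = 83.50° ✗; |CW| = 38.30 ✓.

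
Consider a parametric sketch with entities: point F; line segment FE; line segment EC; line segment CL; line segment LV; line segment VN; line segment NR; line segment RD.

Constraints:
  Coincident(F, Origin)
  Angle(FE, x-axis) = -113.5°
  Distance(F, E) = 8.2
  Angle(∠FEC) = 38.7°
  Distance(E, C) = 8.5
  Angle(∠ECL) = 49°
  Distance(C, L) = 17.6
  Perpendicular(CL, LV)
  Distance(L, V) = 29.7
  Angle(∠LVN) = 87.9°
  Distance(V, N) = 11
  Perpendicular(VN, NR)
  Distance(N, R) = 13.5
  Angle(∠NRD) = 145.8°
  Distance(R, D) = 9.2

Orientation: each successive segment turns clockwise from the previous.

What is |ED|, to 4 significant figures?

7.247

VN is perpendicular to NR, so NR runs at 62.10°; with |NR| = 13.5, R = (-5.983, -16.64). ∠NRD = 145.8° gives RD at 27.90° from the x-axis; with |RD| = 9.2, D = (2.147, -12.33). Then |ED| = |D − E| = 7.247.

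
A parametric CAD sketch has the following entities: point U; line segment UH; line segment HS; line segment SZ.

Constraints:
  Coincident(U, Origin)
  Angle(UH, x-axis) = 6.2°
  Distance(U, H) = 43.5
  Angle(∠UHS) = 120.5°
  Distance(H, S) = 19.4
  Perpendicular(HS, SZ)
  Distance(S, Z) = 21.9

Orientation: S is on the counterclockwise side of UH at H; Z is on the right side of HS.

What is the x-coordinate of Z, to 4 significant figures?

71.19

U is at the origin; UH runs at 6.2° with length 43.5, so H = 43.5·(cos 6.2°, sin 6.2°) = (43.25, 4.698). ∠UHS = 120.5°, so HS runs at 6.2° + (180° − 120.5°) = 65.70° from the x-axis; with |HS| = 19.4, S = H + 19.4·(cos 65.70°, sin 65.70°) = (51.23, 22.38). The perpendicularity gives SZ at right angles to HS; with |SZ| = 21.9 on the right of HS, Z = S + 21.9·(0.9114, -0.4115) = (71.19, 13.37). So Z.x = 71.19.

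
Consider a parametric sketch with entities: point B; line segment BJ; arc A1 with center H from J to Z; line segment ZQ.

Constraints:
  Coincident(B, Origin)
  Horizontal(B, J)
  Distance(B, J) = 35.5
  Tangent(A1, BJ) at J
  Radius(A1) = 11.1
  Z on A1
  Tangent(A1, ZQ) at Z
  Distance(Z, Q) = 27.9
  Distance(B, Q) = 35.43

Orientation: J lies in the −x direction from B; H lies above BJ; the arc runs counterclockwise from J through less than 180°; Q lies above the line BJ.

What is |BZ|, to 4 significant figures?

26.17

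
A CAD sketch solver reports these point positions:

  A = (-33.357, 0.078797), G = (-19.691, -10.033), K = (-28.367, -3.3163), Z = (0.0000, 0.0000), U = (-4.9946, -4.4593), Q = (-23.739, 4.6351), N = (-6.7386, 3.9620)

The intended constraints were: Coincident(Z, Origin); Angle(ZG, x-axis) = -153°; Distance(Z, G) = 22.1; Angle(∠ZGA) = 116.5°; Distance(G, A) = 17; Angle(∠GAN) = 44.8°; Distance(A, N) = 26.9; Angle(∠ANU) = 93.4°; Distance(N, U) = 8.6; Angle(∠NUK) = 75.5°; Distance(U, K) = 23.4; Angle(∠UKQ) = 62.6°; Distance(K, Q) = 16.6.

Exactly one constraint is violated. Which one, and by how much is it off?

Distance(K, Q) = 16.6 — off by 7.40.

Z = (0.00, 0.00) ✓; ZG at -153.0° ✓; |ZG| = 22.10 ✓; ∠ZGA = 116.5° ✓; |GA| = 17.00 ✓; ∠GAN = 44.80° ✓; |AN| = 26.90 ✓; ∠ANU = 93.40° ✓; |NU| = 8.600 ✓; ∠NUK = 75.50° ✓; |UK| = 23.40 ✓; ∠UKQ = 62.60° ✓; |KQ| = 9.200 ✗.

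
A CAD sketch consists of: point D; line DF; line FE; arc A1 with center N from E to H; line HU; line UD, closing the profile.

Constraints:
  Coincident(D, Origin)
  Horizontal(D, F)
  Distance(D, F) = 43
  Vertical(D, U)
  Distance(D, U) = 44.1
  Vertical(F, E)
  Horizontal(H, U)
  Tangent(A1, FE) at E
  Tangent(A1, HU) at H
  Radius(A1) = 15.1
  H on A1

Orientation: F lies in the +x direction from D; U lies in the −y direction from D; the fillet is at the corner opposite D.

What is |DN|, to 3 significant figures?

40.2

D is at the origin; DF is horizontal with |DF| = 43.0 and F on the +x side, so F = (43.0, 0.00). D and U share the same x with |DU| = 44.1 and U on the −y side, so U = (0.00, -44.1). The virtual corner opposite D is at (43.0, -44.1). The tangent condition forces NE to be normal to FE and tangency of A1 to HU means the radius NH is perpendicular to HU, with radius 15.1, so the center N sits 15.1 in from both sides at N = (27.9, -29.0). Then |DN| = |N − D| = 40.2.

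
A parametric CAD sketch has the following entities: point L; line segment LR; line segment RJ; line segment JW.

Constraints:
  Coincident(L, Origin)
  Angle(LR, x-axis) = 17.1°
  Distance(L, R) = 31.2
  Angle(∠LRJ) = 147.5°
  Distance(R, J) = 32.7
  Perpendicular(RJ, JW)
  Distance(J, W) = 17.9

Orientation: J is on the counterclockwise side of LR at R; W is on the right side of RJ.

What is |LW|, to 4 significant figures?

68.44

L is at the origin; LR runs at 17.1° with length 31.2, so R = 31.2·(cos 17.1°, sin 17.1°) = (29.82, 9.174). ∠LRJ = 147.5°, so RJ runs at 17.1° + (180° − 147.5°) = 49.60° from the x-axis; with |RJ| = 32.7, J = R + 32.7·(cos 49.60°, sin 49.60°) = (51.01, 34.08). RJ is perpendicular to JW; with |JW| = 17.9 on the right of RJ, W = J + 17.9·(0.7615, -0.6481) = (64.65, 22.48). Then |LW| = |W − L| = 68.44.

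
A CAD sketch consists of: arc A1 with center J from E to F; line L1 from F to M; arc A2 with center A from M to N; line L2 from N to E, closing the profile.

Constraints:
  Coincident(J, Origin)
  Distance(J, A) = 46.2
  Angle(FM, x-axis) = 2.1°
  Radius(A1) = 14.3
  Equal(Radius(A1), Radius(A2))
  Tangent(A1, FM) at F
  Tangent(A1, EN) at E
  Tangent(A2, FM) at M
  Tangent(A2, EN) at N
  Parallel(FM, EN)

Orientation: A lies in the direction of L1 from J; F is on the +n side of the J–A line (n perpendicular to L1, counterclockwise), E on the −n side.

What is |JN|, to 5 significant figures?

48.362

The slot axis is L1's direction at 2.1°, so u = (cos 2.1°, sin 2.1°) = (0.99933, 0.036644) and n = (−sin 2.1°, cos 2.1°) = (-0.036644, 0.99933). J is at the origin and A lies 46.2 along u from J, so A = 46.2·u = (46.169, 1.6929). Tangency of A1 to both parallel lines with radius 14.3 puts F and E at J ± 14.3·n: F = (-0.52401, 14.290), E = (0.52401, -14.290). Equal radii place M and N the same way about A: M = A + 14.3·n = (45.645, 15.983), N = A − 14.3·n = (46.693, -12.597). Then |JN| = |N − J| = 48.362.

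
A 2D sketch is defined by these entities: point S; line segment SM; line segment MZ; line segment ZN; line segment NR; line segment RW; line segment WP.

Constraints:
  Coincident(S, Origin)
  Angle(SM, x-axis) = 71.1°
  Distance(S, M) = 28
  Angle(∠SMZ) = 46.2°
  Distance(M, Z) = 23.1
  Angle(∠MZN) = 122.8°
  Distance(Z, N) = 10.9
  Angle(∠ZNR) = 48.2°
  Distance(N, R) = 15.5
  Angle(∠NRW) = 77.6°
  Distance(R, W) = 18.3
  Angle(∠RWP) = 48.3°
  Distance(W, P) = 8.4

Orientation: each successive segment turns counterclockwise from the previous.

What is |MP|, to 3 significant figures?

24.3

S is at the origin; SM runs at 71.1° with length 28.0, so M = (9.07, 26.5). ∠SMZ = 46.2° gives MZ at -155° from the x-axis; with |MZ| = 23.1, Z = (-11.9, 16.8). ∠MZN = 122.8° gives ZN at -97.9° from the x-axis; with |ZN| = 10.9, N = (-13.4, 5.97). ∠ZNR = 48.2° gives NR at 33.9° from the x-axis; with |NR| = 15.5, R = (-0.516, 14.6). ∠NRW = 77.6° gives RW at 136° from the x-axis; with |RW| = 18.3, W = (-13.7, 27.3). ∠RWP = 48.3° gives WP at -92.0° from the x-axis; with |WP| = 8.4, P = (-14.0, 18.9). Then |MP| = |P − M| = 24.3.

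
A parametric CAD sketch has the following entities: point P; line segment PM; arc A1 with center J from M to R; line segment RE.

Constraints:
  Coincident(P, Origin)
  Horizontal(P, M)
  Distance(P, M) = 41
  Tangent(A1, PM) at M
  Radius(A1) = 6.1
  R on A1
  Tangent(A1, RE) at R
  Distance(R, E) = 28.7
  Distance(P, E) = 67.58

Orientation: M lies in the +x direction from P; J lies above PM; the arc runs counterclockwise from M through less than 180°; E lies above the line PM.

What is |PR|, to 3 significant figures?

46.1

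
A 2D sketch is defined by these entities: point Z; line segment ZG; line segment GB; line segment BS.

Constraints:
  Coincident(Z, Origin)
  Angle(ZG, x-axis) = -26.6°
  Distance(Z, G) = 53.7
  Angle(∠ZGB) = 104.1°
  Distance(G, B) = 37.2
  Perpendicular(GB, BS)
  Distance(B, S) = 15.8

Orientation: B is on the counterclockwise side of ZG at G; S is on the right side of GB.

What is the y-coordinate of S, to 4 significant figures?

-6.145

Z is at the origin; ZG runs at -26.6° with length 53.7, so G = 53.7·(cos -26.6°, sin -26.6°) = (48.02, -24.04). ∠ZGB = 104.1°, so GB runs at -26.6° + (180° − 104.1°) = 49.30° from the x-axis; with |GB| = 37.2, B = G + 37.2·(cos 49.30°, sin 49.30°) = (72.27, 4.158). GB is perpendicular to BS; with |BS| = 15.8 on the right of GB, S = B + 15.8·(0.7581, -0.6521) = (84.25, -6.145). So S.y = -6.145.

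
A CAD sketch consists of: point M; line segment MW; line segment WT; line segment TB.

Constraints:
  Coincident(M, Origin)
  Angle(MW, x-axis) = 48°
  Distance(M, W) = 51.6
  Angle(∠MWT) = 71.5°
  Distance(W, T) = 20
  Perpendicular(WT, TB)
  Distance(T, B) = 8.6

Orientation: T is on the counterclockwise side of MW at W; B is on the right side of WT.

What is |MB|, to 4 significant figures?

57.65

∠MWT = 71.5°, so WT runs at 48.0° + (180° − 71.5°) = 156.5° from the x-axis; with |WT| = 20.0, T = W + 20.0·(cos 156.5°, sin 156.5°) = (16.19, 46.32). WT is perpendicular to TB; with |TB| = 8.6 on the right of WT, B = T + 8.6·(0.3987, 0.9171) = (19.62, 54.21). Then |MB| = |B − M| = 57.65.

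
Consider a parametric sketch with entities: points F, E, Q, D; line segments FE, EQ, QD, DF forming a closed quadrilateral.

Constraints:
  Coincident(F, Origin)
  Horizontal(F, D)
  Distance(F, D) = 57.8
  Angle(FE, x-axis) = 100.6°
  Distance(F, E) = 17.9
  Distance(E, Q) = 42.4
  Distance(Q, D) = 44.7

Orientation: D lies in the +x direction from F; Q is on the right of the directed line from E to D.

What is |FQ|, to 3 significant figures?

26.1

Checks: |EQ| = 42.40 ✓; |QD| = 44.70 ✓.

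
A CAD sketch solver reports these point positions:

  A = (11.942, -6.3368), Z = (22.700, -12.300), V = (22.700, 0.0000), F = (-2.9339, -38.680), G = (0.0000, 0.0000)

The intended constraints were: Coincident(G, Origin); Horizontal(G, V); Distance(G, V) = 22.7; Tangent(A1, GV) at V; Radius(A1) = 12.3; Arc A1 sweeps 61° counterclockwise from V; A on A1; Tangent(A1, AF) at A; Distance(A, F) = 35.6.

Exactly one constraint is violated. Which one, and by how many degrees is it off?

Tangent(A1, AF) at A — off by 4.30°.

G = (0.00, 0.00) ✓; G.y = 0.00, V.y = 0.00 ✓; |GV| = 22.70 ✓; ∠(ZV, VG) = 90.00° ✓; |ZV| = 12.30 ✓; bearing(Z→A) − bearing(Z→V) = 61.00° ✓; |ZA| = 12.30 ✓; ∠(ZA, AF) = 85.70° ✗; |AF| = 35.60 ✓.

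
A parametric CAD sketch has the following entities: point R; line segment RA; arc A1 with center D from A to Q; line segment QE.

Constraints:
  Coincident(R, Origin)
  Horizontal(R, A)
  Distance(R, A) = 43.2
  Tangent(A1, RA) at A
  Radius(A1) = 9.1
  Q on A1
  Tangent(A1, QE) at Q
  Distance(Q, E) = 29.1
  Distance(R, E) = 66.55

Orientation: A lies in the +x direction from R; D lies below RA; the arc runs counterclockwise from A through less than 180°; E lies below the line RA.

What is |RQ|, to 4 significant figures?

39.28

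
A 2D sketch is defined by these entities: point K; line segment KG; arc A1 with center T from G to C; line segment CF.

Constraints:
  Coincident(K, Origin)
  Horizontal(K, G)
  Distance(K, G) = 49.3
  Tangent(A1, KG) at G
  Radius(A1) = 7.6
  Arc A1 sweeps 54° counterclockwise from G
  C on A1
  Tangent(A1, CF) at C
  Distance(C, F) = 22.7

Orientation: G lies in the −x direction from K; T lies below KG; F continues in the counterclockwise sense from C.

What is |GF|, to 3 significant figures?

29.0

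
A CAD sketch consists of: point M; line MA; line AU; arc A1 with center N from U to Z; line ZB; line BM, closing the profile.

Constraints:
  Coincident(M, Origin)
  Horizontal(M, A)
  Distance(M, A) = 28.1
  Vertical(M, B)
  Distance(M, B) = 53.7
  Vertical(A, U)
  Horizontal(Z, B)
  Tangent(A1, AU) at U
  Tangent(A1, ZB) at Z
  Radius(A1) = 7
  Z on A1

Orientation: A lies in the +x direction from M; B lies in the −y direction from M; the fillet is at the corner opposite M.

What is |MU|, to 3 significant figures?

54.5

The virtual corner opposite M is at (28.1, -53.7). Tangency of A1 to AU means the radius NU is perpendicular to AU and the tangent condition forces NZ to be normal to ZB, with radius 7.0, so the center N sits 7.0 in from both sides at N = (21.1, -46.7). That places the tangent points at U = (28.1, -46.7) on AU and Z = (21.1, -53.7) on ZB. Then |MU| = |U − M| = 54.5.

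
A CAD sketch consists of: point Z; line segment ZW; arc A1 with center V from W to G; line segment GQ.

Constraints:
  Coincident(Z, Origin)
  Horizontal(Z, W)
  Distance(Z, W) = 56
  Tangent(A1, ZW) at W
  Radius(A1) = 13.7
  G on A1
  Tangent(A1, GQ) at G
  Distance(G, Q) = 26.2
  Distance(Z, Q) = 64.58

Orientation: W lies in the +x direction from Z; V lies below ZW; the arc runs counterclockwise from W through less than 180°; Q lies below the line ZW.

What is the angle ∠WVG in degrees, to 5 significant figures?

103.40°

Checks: |VG| = 13.70 ✓; ∠(VG, GQ) = 90.00° ✓; |GQ| = 26.20 ✓; |ZQ| = 64.58 ✓.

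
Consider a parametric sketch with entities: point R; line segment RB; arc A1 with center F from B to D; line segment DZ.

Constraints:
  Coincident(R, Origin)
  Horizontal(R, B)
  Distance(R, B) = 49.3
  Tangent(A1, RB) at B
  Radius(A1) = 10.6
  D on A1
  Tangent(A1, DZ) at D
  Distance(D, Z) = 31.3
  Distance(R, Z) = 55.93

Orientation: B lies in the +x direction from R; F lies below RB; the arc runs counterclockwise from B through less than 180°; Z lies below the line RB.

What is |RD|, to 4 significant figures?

40.03

Checks: |RB| = 49.30 ✓; |FD| = 10.60 ✓; ∠(FD, DZ) = 90.00° ✓; |DZ| = 31.30 ✓; |RZ| = 55.93 ✓.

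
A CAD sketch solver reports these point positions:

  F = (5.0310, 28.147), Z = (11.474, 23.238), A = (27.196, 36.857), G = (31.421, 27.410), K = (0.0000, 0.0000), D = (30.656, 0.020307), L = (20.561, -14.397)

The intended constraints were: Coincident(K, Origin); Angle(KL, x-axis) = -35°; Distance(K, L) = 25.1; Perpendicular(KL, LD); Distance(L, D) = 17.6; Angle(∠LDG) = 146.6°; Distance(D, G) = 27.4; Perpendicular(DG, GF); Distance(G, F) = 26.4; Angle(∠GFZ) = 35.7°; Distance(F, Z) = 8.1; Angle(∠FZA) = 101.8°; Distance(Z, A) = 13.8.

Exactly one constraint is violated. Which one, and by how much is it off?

Distance(Z, A) = 13.8 — off by 7.00.

K = (0.00, 0.00) ✓; KL at -35.00° ✓; |KL| = 25.10 ✓; ∠(KL, LD) = 90.00° ✓; |LD| = 17.60 ✓; ∠LDG = 146.6° ✓; |DG| = 27.40 ✓; ∠(DG, GF) = 90.00° ✓; |GF| = 26.40 ✓; ∠GFZ = 35.70° ✓; |FZ| = 8.100 ✓; ∠FZA = 101.8° ✓; |ZA| = 20.80 ✗.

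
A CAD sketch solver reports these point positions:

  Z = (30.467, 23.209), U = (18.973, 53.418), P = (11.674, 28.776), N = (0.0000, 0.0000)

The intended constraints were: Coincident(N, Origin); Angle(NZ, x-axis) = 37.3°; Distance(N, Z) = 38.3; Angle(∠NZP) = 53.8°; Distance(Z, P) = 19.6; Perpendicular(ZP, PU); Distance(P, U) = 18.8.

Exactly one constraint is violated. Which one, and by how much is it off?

Distance(P, U) = 18.8 — off by 6.90.

N = (0.00, 0.00) ✓; NZ at 37.30° ✓; |NZ| = 38.30 ✓; ∠NZP = 53.80° ✓; |ZP| = 19.60 ✓; ∠(ZP, PU) = 90.00° ✓; |PU| = 25.70 ✗.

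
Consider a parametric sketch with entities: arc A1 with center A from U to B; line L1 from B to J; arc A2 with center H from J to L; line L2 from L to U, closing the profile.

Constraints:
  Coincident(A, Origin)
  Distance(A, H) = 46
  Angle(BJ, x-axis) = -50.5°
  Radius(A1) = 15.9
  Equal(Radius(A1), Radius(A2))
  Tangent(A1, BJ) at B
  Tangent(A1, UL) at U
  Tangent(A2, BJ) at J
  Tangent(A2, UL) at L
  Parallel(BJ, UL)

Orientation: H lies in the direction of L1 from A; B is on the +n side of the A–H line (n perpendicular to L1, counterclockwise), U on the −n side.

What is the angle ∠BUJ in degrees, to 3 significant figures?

55.3°

Tangency of A1 to both parallel lines with radius 15.9 puts B and U at A ± 15.9·n: B = (12.3, 10.1), U = (-12.3, -10.1). Equal radii place J and L the same way about H: J = H + 15.9·n = (41.5, -25.4), L = H − 15.9·n = (17.0, -45.6). Then cos ∠BUJ = UB·UJ / (|UB||UJ|), giving 55.3°.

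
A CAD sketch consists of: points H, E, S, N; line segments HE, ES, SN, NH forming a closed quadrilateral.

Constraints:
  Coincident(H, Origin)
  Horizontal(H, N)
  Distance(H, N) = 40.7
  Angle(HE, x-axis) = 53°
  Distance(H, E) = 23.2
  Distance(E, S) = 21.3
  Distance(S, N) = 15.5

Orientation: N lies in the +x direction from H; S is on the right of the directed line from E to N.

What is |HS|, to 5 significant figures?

25.210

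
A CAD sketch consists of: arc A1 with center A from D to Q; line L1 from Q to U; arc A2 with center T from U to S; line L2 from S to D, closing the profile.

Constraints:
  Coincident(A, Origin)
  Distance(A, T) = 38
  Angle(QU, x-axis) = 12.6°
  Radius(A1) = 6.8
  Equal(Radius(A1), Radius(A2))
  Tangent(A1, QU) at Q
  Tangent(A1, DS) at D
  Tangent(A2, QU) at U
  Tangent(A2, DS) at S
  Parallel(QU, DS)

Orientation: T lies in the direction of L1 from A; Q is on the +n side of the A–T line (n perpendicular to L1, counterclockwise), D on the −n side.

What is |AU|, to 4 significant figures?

38.60

The slot axis is L1's direction at 12.6°, so u = (cos 12.6°, sin 12.6°) = (0.9759, 0.2181) and n = (−sin 12.6°, cos 12.6°) = (-0.2181, 0.9759). A is at the origin and T lies 38.0 along u from A, so T = 38.0·u = (37.08, 8.289). Tangency of A1 to both parallel lines with radius 6.8 puts Q and D at A ± 6.8·n: Q = (-1.483, 6.636), D = (1.483, -6.636). Equal radii place U and S the same way about T: U = T + 6.8·n = (35.60, 14.93), S = T − 6.8·n = (38.57, 1.653). Then |AU| = |U − A| = 38.60.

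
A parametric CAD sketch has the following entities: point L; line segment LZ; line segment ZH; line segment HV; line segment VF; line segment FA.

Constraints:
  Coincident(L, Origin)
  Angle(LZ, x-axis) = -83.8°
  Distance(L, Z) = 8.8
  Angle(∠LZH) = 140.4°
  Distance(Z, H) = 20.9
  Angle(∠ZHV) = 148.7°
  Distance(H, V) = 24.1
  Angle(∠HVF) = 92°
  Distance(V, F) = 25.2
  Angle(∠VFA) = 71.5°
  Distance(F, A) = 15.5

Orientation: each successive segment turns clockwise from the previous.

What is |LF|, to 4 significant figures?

46.11

∠ZHV = 148.7° gives HV at -154.7° from the x-axis; with |HV| = 24.1, V = (-32.34, -36.50). ∠HVF = 92.0° gives VF at 117.3° from the x-axis; with |VF| = 25.2, F = (-43.90, -14.10). Then |LF| = |F − L| = 46.11.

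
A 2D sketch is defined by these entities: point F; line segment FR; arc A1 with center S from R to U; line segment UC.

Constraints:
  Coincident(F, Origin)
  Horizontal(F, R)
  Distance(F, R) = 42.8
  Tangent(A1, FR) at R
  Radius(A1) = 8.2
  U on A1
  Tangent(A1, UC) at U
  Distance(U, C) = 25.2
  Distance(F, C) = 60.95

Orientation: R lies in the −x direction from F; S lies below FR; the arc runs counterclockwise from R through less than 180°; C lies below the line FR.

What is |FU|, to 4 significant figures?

51.66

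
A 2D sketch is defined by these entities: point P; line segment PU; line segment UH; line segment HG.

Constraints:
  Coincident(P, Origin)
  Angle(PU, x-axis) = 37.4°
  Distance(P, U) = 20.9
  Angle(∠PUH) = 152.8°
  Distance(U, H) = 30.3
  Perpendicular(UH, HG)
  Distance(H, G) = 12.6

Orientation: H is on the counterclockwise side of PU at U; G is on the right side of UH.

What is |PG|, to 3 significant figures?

53.7

∠PUH = 152.8°, so UH runs at 37.4° + (180° − 152.8°) = 64.6° from the x-axis; with |UH| = 30.3, H = U + 30.3·(cos 64.6°, sin 64.6°) = (29.6, 40.1). The perpendicularity gives HG at right angles to UH; with |HG| = 12.6 on the right of UH, G = H + 12.6·(0.903, -0.429) = (41.0, 34.7). Then |PG| = |G − P| = 53.7.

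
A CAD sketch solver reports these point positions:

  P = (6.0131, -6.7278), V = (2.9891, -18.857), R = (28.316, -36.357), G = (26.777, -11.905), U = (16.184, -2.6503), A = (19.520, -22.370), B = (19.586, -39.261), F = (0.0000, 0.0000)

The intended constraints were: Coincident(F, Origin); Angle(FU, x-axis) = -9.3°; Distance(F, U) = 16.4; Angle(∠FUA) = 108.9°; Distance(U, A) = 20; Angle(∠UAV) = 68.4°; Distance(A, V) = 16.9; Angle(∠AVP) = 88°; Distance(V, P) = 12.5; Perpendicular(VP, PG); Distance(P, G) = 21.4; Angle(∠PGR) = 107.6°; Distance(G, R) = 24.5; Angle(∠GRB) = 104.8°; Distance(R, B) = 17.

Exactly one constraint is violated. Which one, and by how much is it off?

Distance(R, B) = 17 — off by 7.80.

F = (0.00, 0.00) ✓; FU at -9.300° ✓; |FU| = 16.40 ✓; ∠FUA = 108.9° ✓; |UA| = 20.00 ✓; ∠UAV = 68.40° ✓; |AV| = 16.90 ✓; ∠AVP = 88.00° ✓; |VP| = 12.50 ✓; ∠(VP, PG) = 90.00° ✓; |PG| = 21.40 ✓; ∠PGR = 107.6° ✓; |GR| = 24.50 ✓; ∠GRB = 104.8° ✓; |RB| = 9.200 ✗.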